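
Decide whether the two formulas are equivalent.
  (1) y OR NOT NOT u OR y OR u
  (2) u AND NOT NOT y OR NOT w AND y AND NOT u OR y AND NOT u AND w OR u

E1: y OR NOT NOT u OR y OR u
    = y OR u OR y OR u   [double negation]
    = y OR u   [idempotence]
E2: u AND NOT NOT y OR NOT w AND y AND NOT u OR y AND NOT u AND w OR u
    = u AND NOT NOT y OR y AND NOT u OR u   [distribution]
    = u AND y OR y AND NOT u OR u   [double negation]
    = y OR u   [distribution]
Both reduce to y OR u, so they are equivalent.

Yes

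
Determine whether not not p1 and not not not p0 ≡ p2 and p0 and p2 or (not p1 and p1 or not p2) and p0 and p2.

E1: not not p1 and not not not p0
    = not not p1 and not p0   [double negation]
    = p1 and not p0   [double negation]
E2: p2 and p0 and p2 or (not p1 and p1 or not p2) and p0 and p2
    = p2 and p0 and p2 or not p2 and p0 and p2   [complement / identity]
    = p0 and p2   [distribution]
These differ: at p0=0, p1=1, p2=0, E1 = 1 but E2 = 0.

No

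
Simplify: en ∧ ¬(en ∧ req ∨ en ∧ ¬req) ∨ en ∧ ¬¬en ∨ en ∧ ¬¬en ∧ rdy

en ∧ ¬(en ∧ req ∨ en ∧ ¬req) ∨ en ∧ ¬¬en ∨ en ∧ ¬¬en ∧ rdy
= en ∧ ¬en ∨ en ∧ ¬¬en ∨ en ∧ ¬¬en ∧ rdy
= en ∧ ¬en ∨ en ∧ ¬¬en
= en ∧ ¬en ∨ en ∧ en
= en

en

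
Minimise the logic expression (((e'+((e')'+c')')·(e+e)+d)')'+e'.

(((e'+((e')'+c')')·(e+e)+d)')'+e'
= (((e'+e'·c)·(e+e)+d)')'+e'   — De Morgan
= (((e'+e'·c)·e+d)')'+e'   — idempotence
= ((e'·e+d)')'+e'   — absorption
= (d')'+e'   — complement / identity
= d+e'   — double negation

d+e'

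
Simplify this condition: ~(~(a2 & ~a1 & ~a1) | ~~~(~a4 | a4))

~(~(a2 & ~a1 & ~a1) | ~~~(~a4 | a4))
= ~(~(a2 & ~a1 & ~a1) | ~(~a4 | a4))   (double negation)
= a2 & ~a1 & ~a1 & (~a4 | a4)   (De Morgan)
= a2 & ~a1 & ~a1   (complement / identity)
= a2 & ~a1   (idempotence)

a2 & ~a1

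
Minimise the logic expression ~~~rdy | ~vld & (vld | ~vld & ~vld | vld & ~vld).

~~~rdy | ~vld & (vld | ~vld & ~vld | vld & ~vld)
= ~~~rdy | ~vld & (vld | ~vld)   (distribution)
= ~rdy | ~vld & (vld | ~vld)   (double negation)
= ~rdy | ~vld   (complement / identity)

~rdy | ~vld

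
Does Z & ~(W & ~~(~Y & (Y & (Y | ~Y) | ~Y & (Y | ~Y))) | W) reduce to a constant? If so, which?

Z & ~(W & ~~(~Y & (Y & (Y | ~Y) | ~Y & (Y | ~Y))) | W)
= Z & ~(W & ~~(~Y & (Y | ~Y)) | W)   — distribution
= Z & ~(W & ~Y & (Y | ~Y) | W)   — double negation
= Z & ~(W & ~Y | W)   — complement / identity
= Z & ~W   — absorption
This depends on W, Z, so it is not a constant.

no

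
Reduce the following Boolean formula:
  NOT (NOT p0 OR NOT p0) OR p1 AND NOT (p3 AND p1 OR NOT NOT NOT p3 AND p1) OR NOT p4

NOT (NOT p0 OR NOT p0) OR p1 AND NOT (p3 AND p1 OR NOT NOT NOT p3 AND p1) OR NOT p4
= NOT (NOT p0 OR NOT p0) OR p1 AND NOT (p3 AND p1 OR NOT p3 AND p1) OR NOT p4   — double negation
= NOT (NOT p0 OR NOT p0) OR p1 AND NOT p1 OR NOT p4   — distribution
= p0 AND p0 OR p1 AND NOT p1 OR NOT p4   — De Morgan
= p0 OR p1 AND NOT p1 OR NOT p4   — idempotence
= p0 OR NOT p4   — complement / identity

p0 OR NOT p4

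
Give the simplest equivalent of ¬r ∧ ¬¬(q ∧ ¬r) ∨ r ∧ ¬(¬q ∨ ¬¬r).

q ∧ ¬r

¬r ∧ ¬¬(q ∧ ¬r) ∨ r ∧ ¬(¬q ∨ ¬¬r)
= ¬r ∧ ¬¬(q ∧ ¬r) ∨ r ∧ q ∧ ¬r   — De Morgan
= ¬r ∧ q ∧ ¬r ∨ r ∧ q ∧ ¬r   — double negation
= q ∧ ¬r   — distribution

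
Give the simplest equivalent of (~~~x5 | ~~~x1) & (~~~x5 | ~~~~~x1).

~x5 | ~x1

(~~~x5 | ~~~x1) & (~~~x5 | ~~~~~x1)
= (~~~x5 | ~~~x1) & (~~~x5 | ~~~x1)   [double negation]
= ~~~x5 | ~~~x1   [idempotence]
= ~~~x5 | ~x1   [double negation]
= ~x5 | ~x1   [double negation]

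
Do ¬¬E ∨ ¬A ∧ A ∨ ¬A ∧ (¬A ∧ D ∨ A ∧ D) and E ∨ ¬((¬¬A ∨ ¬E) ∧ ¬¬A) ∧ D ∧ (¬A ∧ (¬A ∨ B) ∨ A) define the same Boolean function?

Yes

E1: ¬¬E ∨ ¬A ∧ A ∨ ¬A ∧ (¬A ∧ D ∨ A ∧ D)
    = ¬¬E ∨ ¬A ∧ A ∨ ¬A ∧ D   [distribution]
    = ¬¬E ∨ ¬A ∧ D   [complement / identity]
    = E ∨ ¬A ∧ D   [double negation]
E2: E ∨ ¬((¬¬A ∨ ¬E) ∧ ¬¬A) ∧ D ∧ (¬A ∧ (¬A ∨ B) ∨ A)
    = E ∨ ¬¬¬A ∧ D ∧ (¬A ∧ (¬A ∨ B) ∨ A)   [absorption]
    = E ∨ ¬¬¬A ∧ D ∧ (¬A ∨ A)   [absorption]
    = E ∨ ¬¬¬A ∧ D   [complement / identity]
    = E ∨ ¬A ∧ D   [double negation]
Both reduce to E ∨ ¬A ∧ D, so they are equivalent.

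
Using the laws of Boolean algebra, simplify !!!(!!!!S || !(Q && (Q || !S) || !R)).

!!!(!!!!S || !(Q && (Q || !S) || !R))
= !(!!!!S || !(Q && (Q || !S) || !R))   [double negation]
= !!!S && (Q && (Q || !S) || !R)   [De Morgan]
= !S && (Q && (Q || !S) || !R)   [double negation]
= !S && (Q || !R)   [absorption]

!S && (Q || !R)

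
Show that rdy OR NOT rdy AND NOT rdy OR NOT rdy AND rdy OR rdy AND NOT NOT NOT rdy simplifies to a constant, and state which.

TRUE

rdy OR NOT rdy AND NOT rdy OR NOT rdy AND rdy OR rdy AND NOT NOT NOT rdy
= rdy OR NOT rdy AND NOT rdy OR NOT rdy AND rdy OR rdy AND NOT rdy   [double negation]
= rdy OR NOT rdy OR rdy AND NOT rdy   [distribution]
= rdy OR NOT rdy   [complement / identity]
= TRUE   [complement]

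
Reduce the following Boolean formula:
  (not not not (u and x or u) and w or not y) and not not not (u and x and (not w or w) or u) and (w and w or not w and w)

(not not not (u and x or u) and w or not y) and not not not (u and x and (not w or w) or u) and (w and w or not w and w)
= (not not not (u and x or u) and w or not y) and not not not (u and x or u) and (w and w or not w and w)   [complement / identity]
= (not not not (u and x or u) and w or not y) and not not not (u and x or u) and w   [distribution]
= not not not (u and x or u) and w   [absorption]
= not not not u and w   [absorption]
= not u and w   [double negation]

not u and w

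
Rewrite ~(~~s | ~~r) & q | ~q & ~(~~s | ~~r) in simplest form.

~s & ~r

~(~~s | ~~r) & q | ~q & ~(~~s | ~~r)
= ~(~~s | ~~r)   [distribution]
= ~s & ~r   [De Morgan]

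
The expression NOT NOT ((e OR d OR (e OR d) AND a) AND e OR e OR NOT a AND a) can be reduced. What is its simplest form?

NOT NOT ((e OR d OR (e OR d) AND a) AND e OR e OR NOT a AND a)
= NOT NOT ((e OR d) AND e OR e OR NOT a AND a)
= NOT NOT ((e OR d) AND e OR e)
= NOT NOT (e OR e)
= NOT NOT e
= e

e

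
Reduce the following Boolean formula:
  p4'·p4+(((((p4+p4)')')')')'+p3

p4'+p3

p4'·p4+(((((p4+p4)')')')')'+p3
= (((((p4+p4)')')')')'+p3   [complement / identity]
= (((p4+p4)')')'+p3   [double negation]
= (p4+p4)'+p3   [double negation]
= p4'+p3   [idempotence]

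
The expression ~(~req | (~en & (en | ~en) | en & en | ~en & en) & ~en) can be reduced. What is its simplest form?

~(~req | (~en & (en | ~en) | en & en | ~en & en) & ~en)
= ~(~req | (~en & (en | ~en) | (en | ~en) & en) & ~en)
= ~(~req | (en | ~en) & ~en)
= ~(~req | ~en)
= req & en

req & en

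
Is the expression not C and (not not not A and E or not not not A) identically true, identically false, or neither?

neither

not C and (not not not A and E or not not not A)
= not C and not not not A
= not C and not A
This depends on A, C, so it is not a constant.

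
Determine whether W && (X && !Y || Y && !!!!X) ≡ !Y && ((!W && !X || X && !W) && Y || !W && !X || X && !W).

No

E1: W && (X && !Y || Y && !!!!X)
    = W && (X && !Y || Y && !!X)   (double negation)
    = W && (X && !Y || Y && X)   (double negation)
    = W && X   (distribution)
E2: !Y && ((!W && !X || X && !W) && Y || !W && !X || X && !W)
    = !Y && (!W && !X || X && !W)   (absorption)
    = !Y && !W   (distribution)
These differ: at W=0, X=1, Y=0, E1 = 0 but E2 = 1.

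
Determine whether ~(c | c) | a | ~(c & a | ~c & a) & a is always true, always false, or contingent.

contingent

~(c | c) | a | ~(c & a | ~c & a) & a
= ~(c | c) | a | ~a & a   (distribution)
= ~(c | c) | a   (complement / identity)
= ~c | a   (idempotence)
This depends on a, c, so it is not a constant.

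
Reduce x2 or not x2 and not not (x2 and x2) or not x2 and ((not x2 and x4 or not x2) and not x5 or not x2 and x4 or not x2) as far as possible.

True

x2 or not x2 and not not (x2 and x2) or not x2 and ((not x2 and x4 or not x2) and not x5 or not x2 and x4 or not x2)
= x2 or not x2 and not not (x2 and x2) or not x2 and (not x2 and x4 or not x2)   (absorption)
= x2 or not x2 and not not x2 or not x2 and (not x2 and x4 or not x2)   (idempotence)
= x2 or not x2 and not not x2 or not x2 and not x2   (absorption)
= x2 or not x2 and x2 or not x2 and not x2   (double negation)
= x2 or not x2   (distribution)
= True   (complement)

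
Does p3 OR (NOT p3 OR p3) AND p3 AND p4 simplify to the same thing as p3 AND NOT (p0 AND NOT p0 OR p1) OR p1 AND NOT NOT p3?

E1: p3 OR (NOT p3 OR p3) AND p3 AND p4
    = p3 OR p3 AND p4
    = p3
E2: p3 AND NOT (p0 AND NOT p0 OR p1) OR p1 AND NOT NOT p3
    = p3 AND NOT p1 OR p1 AND NOT NOT p3
    = p3 AND NOT p1 OR p1 AND p3
    = p3
Both reduce to p3, so they are equivalent.

Yes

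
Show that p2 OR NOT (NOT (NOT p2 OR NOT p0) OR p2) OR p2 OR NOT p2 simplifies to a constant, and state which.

p2 OR NOT (NOT (NOT p2 OR NOT p0) OR p2) OR p2 OR NOT p2
= p2 OR NOT (p2 AND p0 OR p2) OR p2 OR NOT p2   (De Morgan)
= p2 OR NOT p2 OR p2 OR NOT p2   (absorption)
= p2 OR NOT p2   (idempotence)
= TRUE   (complement)

TRUE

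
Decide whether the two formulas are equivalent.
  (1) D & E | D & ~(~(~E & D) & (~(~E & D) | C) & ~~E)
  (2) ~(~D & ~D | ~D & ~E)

Yes

E1: D & E | D & ~(~(~E & D) & (~(~E & D) | C) & ~~E)
    = D & E | D & ~(~(~E & D) & ~~E)   — absorption
    = D & E | D & (~E & D | ~E)   — De Morgan
    = D & E | D & ~E   — absorption
    = D   — distribution
E2: ~(~D & ~D | ~D & ~E)
    = ~((~D | ~E) & ~D)   — distribution
    = ~~D   — absorption
    = D   — double negation
Both reduce to D, so they are equivalent.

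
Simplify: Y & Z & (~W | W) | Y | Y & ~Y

Y & Z & (~W | W) | Y | Y & ~Y
= Y & Z | Y | Y & ~Y   [complement / identity]
= Y & Z | Y   [complement / identity]
= Y   [absorption]

Y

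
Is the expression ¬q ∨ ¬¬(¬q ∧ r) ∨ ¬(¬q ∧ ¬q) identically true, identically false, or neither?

identically true

¬q ∨ ¬¬(¬q ∧ r) ∨ ¬(¬q ∧ ¬q)
= ¬q ∨ ¬¬(¬q ∧ r) ∨ q ∨ q   [De Morgan]
= ¬q ∨ ¬q ∧ r ∨ q ∨ q   [double negation]
= ¬q ∨ ¬q ∧ r ∨ q   [idempotence]
= ¬q ∨ q   [absorption]
= True   [complement]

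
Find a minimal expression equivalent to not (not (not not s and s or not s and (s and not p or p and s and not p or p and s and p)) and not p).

s or p

not (not (not not s and s or not s and (s and not p or p and s and not p or p and s and p)) and not p)
= not (not (not not s and s or not s and (s and not p or p and s)) and not p)   (distribution)
= not not s and s or not s and (s and not p or p and s) or p   (De Morgan)
= s and s or not s and (s and not p or p and s) or p   (double negation)
= s and s or not s and s or p   (distribution)
= s or p   (distribution)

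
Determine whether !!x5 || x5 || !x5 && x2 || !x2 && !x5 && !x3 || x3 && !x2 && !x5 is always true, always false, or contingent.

!!x5 || x5 || !x5 && x2 || !x2 && !x5 && !x3 || x3 && !x2 && !x5
= !!x5 || x5 || !x5 && x2 || !x2 && !x5
= !!x5 || x5 || !x5
= x5 || x5 || !x5
= x5 || !x5
= true

always true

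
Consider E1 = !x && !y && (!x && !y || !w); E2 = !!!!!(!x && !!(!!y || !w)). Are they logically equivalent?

E1: !x && !y && (!x && !y || !w)
    = !x && !y   — absorption
E2: !!!!!(!x && !!(!!y || !w))
    = !!!!(x || !(!!y || !w))   — De Morgan
    = !!!!(x || !y && w)   — De Morgan
    = !!(x || !y && w)   — double negation
    = x || !y && w   — double negation
These differ: at w=0, x=1, y=0, E1 = 0 but E2 = 1.

No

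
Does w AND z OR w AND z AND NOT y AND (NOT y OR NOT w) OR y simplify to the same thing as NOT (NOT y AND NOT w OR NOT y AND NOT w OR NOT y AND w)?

E1: w AND z OR w AND z AND NOT y AND (NOT y OR NOT w) OR y
    = w AND z OR w AND z AND NOT y OR y   — absorption
    = w AND z OR y   — absorption
E2: NOT (NOT y AND NOT w OR NOT y AND NOT w OR NOT y AND w)
    = NOT (NOT y AND NOT w OR NOT y AND w)   — idempotence
    = NOT NOT y   — distribution
    = y   — double negation
These differ: at w=1, y=0, z=1, E1 = 1 but E2 = 0.

No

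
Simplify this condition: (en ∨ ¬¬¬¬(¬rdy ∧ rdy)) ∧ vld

en ∧ vld

(en ∨ ¬¬¬¬(¬rdy ∧ rdy)) ∧ vld
= (en ∨ ¬¬(¬rdy ∧ rdy)) ∧ vld
= (en ∨ ¬rdy ∧ rdy) ∧ vld
= en ∧ vld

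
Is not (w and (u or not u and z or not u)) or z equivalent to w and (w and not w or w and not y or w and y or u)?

No

E1: not (w and (u or not u and z or not u)) or z
    = not (w and (u or not u)) or z   [absorption]
    = not w or z   [complement / identity]
E2: w and (w and not w or w and not y or w and y or u)
    = w and (w and not w or w or u)   [distribution]
    = w and (w or u)   [complement / identity]
    = w   [absorption]
These differ: at u=1, w=0, y=0, z=1, E1 = 1 but E2 = 0.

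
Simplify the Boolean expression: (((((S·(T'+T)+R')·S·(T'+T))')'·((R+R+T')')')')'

(((((S·(T'+T)+R')·S·(T'+T))')'·((R+R+T')')')')'
= ((((S·(T'+T))')'·((R+R+T')')')')'
= ((S·(T'+T))'+(R+R+T')')'
= ((S·(T'+T))'+(R+T')')'
= S·(T'+T)·(R+T')
= S·(R+T')

S·(R+T')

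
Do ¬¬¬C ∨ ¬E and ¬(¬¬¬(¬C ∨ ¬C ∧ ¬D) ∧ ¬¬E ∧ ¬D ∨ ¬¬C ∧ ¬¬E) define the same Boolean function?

E1: ¬¬¬C ∨ ¬E
    = ¬C ∨ ¬E   [double negation]
E2: ¬(¬¬¬(¬C ∨ ¬C ∧ ¬D) ∧ ¬¬E ∧ ¬D ∨ ¬¬C ∧ ¬¬E)
    = ¬(¬¬¬¬C ∧ ¬¬E ∧ ¬D ∨ ¬¬C ∧ ¬¬E)   [absorption]
    = ¬(¬¬C ∧ ¬¬E ∧ ¬D ∨ ¬¬C ∧ ¬¬E)   [double negation]
    = ¬(¬¬C ∧ ¬¬E)   [absorption]
    = ¬C ∨ ¬E   [De Morgan]
Both reduce to ¬C ∨ ¬E, so they are equivalent.

Yes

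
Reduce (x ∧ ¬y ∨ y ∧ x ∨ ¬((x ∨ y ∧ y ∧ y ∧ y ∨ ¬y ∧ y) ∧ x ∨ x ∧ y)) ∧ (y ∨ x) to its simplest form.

y ∨ x

(x ∧ ¬y ∨ y ∧ x ∨ ¬((x ∨ y ∧ y ∧ y ∧ y ∨ ¬y ∧ y) ∧ x ∨ x ∧ y)) ∧ (y ∨ x)
= (x ∧ ¬y ∨ y ∧ x ∨ ¬((x ∨ y ∧ y ∨ ¬y ∧ y) ∧ x ∨ x ∧ y)) ∧ (y ∨ x)   [idempotence]
= (x ∧ ¬y ∨ y ∧ x ∨ ¬((x ∨ y) ∧ x ∨ x ∧ y)) ∧ (y ∨ x)   [distribution]
= (x ∨ ¬((x ∨ y) ∧ x ∨ x ∧ y)) ∧ (y ∨ x)   [distribution]
= (x ∨ ¬(x ∨ x ∧ y)) ∧ (y ∨ x)   [absorption]
= (x ∨ ¬x) ∧ (y ∨ x)   [absorption]
= y ∨ x   [complement / identity]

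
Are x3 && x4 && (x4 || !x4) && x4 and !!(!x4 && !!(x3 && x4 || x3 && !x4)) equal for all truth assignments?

No

E1: x3 && x4 && (x4 || !x4) && x4
    = x3 && x4 && x4   (complement / identity)
    = x3 && x4   (idempotence)
E2: !!(!x4 && !!(x3 && x4 || x3 && !x4))
    = !!(!x4 && !!x3)   (distribution)
    = !!(!x4 && x3)   (double negation)
    = !x4 && x3   (double negation)
These differ: at x3=1, x4=0, E1 = 0 but E2 = 1.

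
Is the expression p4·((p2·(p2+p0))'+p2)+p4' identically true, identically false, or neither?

p4·((p2·(p2+p0))'+p2)+p4'
= p4·(p2'+p2)+p4'
= p4+p4'
= 1

identically true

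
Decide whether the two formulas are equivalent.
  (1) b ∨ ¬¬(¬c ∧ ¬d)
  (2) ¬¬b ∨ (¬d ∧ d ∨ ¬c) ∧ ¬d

Yes

E1: b ∨ ¬¬(¬c ∧ ¬d)
    = b ∨ ¬c ∧ ¬d   — double negation
E2: ¬¬b ∨ (¬d ∧ d ∨ ¬c) ∧ ¬d
    = ¬¬b ∨ ¬c ∧ ¬d   — complement / identity
    = b ∨ ¬c ∧ ¬d   — double negation
Both reduce to b ∨ ¬c ∧ ¬d, so they are equivalent.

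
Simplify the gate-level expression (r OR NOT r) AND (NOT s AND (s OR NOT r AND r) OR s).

(r OR NOT r) AND (NOT s AND (s OR NOT r AND r) OR s)
= NOT s AND (s OR NOT r AND r) OR s
= NOT s AND s OR s
= s

s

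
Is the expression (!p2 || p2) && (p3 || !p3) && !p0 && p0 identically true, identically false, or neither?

identically false

(!p2 || p2) && (p3 || !p3) && !p0 && p0
= (p3 || !p3) && !p0 && p0   [complement / identity]
= !p0 && p0   [complement / identity]
= false   [complement]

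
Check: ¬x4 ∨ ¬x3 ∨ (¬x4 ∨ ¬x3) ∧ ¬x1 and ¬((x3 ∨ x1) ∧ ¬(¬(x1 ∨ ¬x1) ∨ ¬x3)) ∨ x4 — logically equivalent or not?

No

E1: ¬x4 ∨ ¬x3 ∨ (¬x4 ∨ ¬x3) ∧ ¬x1
    = ¬x4 ∨ ¬x3
E2: ¬((x3 ∨ x1) ∧ ¬(¬(x1 ∨ ¬x1) ∨ ¬x3)) ∨ x4
    = ¬((x3 ∨ x1) ∧ (x1 ∨ ¬x1) ∧ x3) ∨ x4
    = ¬((x3 ∨ x1) ∧ x3) ∨ x4
    = ¬x3 ∨ x4
These differ: at x1=1, x3=1, x4=1, E1 = 0 but E2 = 1.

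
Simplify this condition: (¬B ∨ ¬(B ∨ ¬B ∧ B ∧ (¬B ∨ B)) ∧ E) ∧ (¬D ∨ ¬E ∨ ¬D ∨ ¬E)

¬B ∧ (¬D ∨ ¬E)

(¬B ∨ ¬(B ∨ ¬B ∧ B ∧ (¬B ∨ B)) ∧ E) ∧ (¬D ∨ ¬E ∨ ¬D ∨ ¬E)
= (¬B ∨ ¬(B ∨ ¬B ∧ B ∧ (¬B ∨ B)) ∧ E) ∧ (¬D ∨ ¬E)
= (¬B ∨ ¬(B ∨ ¬B ∧ B) ∧ E) ∧ (¬D ∨ ¬E)
= (¬B ∨ ¬B ∧ E) ∧ (¬D ∨ ¬E)
= ¬B ∧ (¬D ∨ ¬E)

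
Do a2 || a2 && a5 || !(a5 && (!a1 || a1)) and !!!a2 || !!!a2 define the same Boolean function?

No

E1: a2 || a2 && a5 || !(a5 && (!a1 || a1))
    = a2 || a2 && a5 || !a5   (complement / identity)
    = a2 || !a5   (absorption)
E2: !!!a2 || !!!a2
    = !!!a2   (idempotence)
    = !a2   (double negation)
These differ: at a1=0, a2=1, a5=0, E1 = 1 but E2 = 0.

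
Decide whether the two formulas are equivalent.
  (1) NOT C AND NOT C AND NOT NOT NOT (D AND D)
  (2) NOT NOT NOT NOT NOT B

E1: NOT C AND NOT C AND NOT NOT NOT (D AND D)
    = NOT C AND NOT NOT NOT (D AND D)
    = NOT C AND NOT NOT NOT D
    = NOT C AND NOT D
E2: NOT NOT NOT NOT NOT B
    = NOT NOT NOT B
    = NOT B
These differ: at B=0, C=0, D=1, E1 = 0 but E2 = 1.

No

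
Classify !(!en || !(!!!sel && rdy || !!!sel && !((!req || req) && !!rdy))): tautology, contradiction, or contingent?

!(!en || !(!!!sel && rdy || !!!sel && !((!req || req) && !!rdy)))
= !(!en || !(!!!sel && rdy || !!!sel && !!!rdy))
= !(!en || !(!!!sel && rdy || !!!sel && !rdy))
= !(!en || !!!!sel)
= en && !!!sel
= en && !sel
This depends on en, sel, so it is not a constant.

contingent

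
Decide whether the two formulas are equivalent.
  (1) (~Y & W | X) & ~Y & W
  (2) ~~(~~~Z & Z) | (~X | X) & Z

E1: (~Y & W | X) & ~Y & W
    = ~Y & W
E2: ~~(~~~Z & Z) | (~X | X) & Z
    = ~~(~~~Z & Z) | Z
    = ~~~Z & Z | Z
    = ~Z & Z | Z
    = Z
These differ: at W=0, X=1, Y=0, Z=1, E1 = 0 but E2 = 1.

No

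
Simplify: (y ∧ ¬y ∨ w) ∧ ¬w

(y ∧ ¬y ∨ w) ∧ ¬w
= w ∧ ¬w   [complement / identity]
= False   [complement]

False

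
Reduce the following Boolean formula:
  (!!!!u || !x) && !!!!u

(!!!!u || !x) && !!!!u
= !!!!u   — absorption
= !!u   — double negation
= u   — double negation

u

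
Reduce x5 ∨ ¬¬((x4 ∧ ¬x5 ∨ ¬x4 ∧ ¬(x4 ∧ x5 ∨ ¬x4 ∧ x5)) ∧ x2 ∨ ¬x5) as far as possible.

x5 ∨ ¬¬((x4 ∧ ¬x5 ∨ ¬x4 ∧ ¬(x4 ∧ x5 ∨ ¬x4 ∧ x5)) ∧ x2 ∨ ¬x5)
= x5 ∨ ¬¬((x4 ∧ ¬x5 ∨ ¬x4 ∧ ¬x5) ∧ x2 ∨ ¬x5)   — distribution
= x5 ∨ ¬¬(¬x5 ∧ x2 ∨ ¬x5)   — distribution
= x5 ∨ ¬¬¬x5   — absorption
= x5 ∨ ¬x5   — double negation
= True   — complement

True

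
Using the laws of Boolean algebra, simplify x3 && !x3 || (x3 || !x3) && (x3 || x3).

x3

x3 && !x3 || (x3 || !x3) && (x3 || x3)
= (x3 || !x3) && (x3 || x3)   (complement / identity)
= (x3 || !x3) && x3   (idempotence)
= x3   (complement / identity)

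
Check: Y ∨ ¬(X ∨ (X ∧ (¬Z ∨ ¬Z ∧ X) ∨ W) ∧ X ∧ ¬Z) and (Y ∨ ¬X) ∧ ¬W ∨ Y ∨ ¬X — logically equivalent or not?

E1: Y ∨ ¬(X ∨ (X ∧ (¬Z ∨ ¬Z ∧ X) ∨ W) ∧ X ∧ ¬Z)
    = Y ∨ ¬(X ∨ (X ∧ ¬Z ∨ W) ∧ X ∧ ¬Z)   [absorption]
    = Y ∨ ¬(X ∨ X ∧ ¬Z)   [absorption]
    = Y ∨ ¬X   [absorption]
E2: (Y ∨ ¬X) ∧ ¬W ∨ Y ∨ ¬X
    = Y ∨ ¬X   [absorption]
Both reduce to Y ∨ ¬X, so they are equivalent.

Yes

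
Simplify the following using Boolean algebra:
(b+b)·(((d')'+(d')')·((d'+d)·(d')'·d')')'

b·d'

(b+b)·(((d')'+(d')')·((d'+d)·(d')'·d')')'
= b·(((d')'+(d')')·((d'+d)·(d')'·d')')'
= b·(((d')'+(d')')·((d')'·d')')'
= b·((d')'·((d')'·d')')'
= b·(d·((d')'·d')')'
= b·(d·(d'+d))'
= b·d'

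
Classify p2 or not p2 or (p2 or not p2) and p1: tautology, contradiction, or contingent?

p2 or not p2 or (p2 or not p2) and p1
= p2 or not p2   — absorption
= True   — complement

tautology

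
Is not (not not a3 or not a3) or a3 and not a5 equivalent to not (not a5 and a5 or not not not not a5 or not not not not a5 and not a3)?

E1: not (not not a3 or not a3) or a3 and not a5
    = not a3 and a3 or a3 and not a5   [De Morgan]
    = a3 and not a5   [complement / identity]
E2: not (not a5 and a5 or not not not not a5 or not not not not a5 and not a3)
    = not (not a5 and a5 or not not not not a5)   [absorption]
    = not (not a5 and a5 or not not a5)   [double negation]
    = not (not a5 and a5 or a5)   [double negation]
    = not a5   [complement / identity]
These differ: at a3=0, a5=0, E1 = 0 but E2 = 1.

No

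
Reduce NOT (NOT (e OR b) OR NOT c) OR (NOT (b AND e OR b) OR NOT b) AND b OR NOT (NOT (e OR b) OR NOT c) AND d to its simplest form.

(e OR b) AND c

NOT (NOT (e OR b) OR NOT c) OR (NOT (b AND e OR b) OR NOT b) AND b OR NOT (NOT (e OR b) OR NOT c) AND d
= NOT (NOT (e OR b) OR NOT c) OR (NOT b OR NOT b) AND b OR NOT (NOT (e OR b) OR NOT c) AND d   — absorption
= NOT (NOT (e OR b) OR NOT c) OR NOT b AND b OR NOT (NOT (e OR b) OR NOT c) AND d   — idempotence
= NOT (NOT (e OR b) OR NOT c) OR NOT (NOT (e OR b) OR NOT c) AND d   — complement / identity
= NOT (NOT (e OR b) OR NOT c)   — absorption
= (e OR b) AND c   — De Morgan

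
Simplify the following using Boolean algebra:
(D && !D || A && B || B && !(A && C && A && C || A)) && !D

(D && !D || A && B || B && !(A && C && A && C || A)) && !D
= (D && !D || A && B || B && !(A && C || A)) && !D   — idempotence
= (D && !D || A && B || B && !A) && !D   — absorption
= (D && !D || B) && !D   — distribution
= B && !D   — complement / identity

B && !D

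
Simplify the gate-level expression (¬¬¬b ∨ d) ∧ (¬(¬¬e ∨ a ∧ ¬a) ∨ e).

¬b ∨ d

(¬¬¬b ∨ d) ∧ (¬(¬¬e ∨ a ∧ ¬a) ∨ e)
= (¬¬¬b ∨ d) ∧ (¬(e ∨ a ∧ ¬a) ∨ e)   [double negation]
= (¬¬¬b ∨ d) ∧ (¬e ∨ e)   [complement / identity]
= (¬b ∨ d) ∧ (¬e ∨ e)   [double negation]
= ¬b ∨ d   [complement / identity]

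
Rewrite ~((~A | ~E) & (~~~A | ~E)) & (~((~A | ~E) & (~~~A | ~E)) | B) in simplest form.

~((~A | ~E) & (~~~A | ~E)) & (~((~A | ~E) & (~~~A | ~E)) | B)
= ~((~A | ~E) & (~~~A | ~E))   (absorption)
= ~((~A | ~E) & (~A | ~E))   (double negation)
= ~(~A | ~E)   (idempotence)
= A & E   (De Morgan)

A & E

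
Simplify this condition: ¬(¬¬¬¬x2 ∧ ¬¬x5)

¬(¬¬¬¬x2 ∧ ¬¬x5)
= ¬(¬¬x2 ∧ ¬¬x5)   (double negation)
= ¬x2 ∨ ¬x5   (De Morgan)

¬x2 ∨ ¬x5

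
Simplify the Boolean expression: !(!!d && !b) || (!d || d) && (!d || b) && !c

!d || b

!(!!d && !b) || (!d || d) && (!d || b) && !c
= !(!!d && !b) || (!d || b) && !c   [complement / identity]
= !d || b || (!d || b) && !c   [De Morgan]
= !d || b   [absorption]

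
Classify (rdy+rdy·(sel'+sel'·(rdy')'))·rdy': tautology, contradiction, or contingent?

contradiction

(rdy+rdy·(sel'+sel'·(rdy')'))·rdy'
= (rdy+rdy·(sel'+sel'·rdy))·rdy'   (double negation)
= (rdy+rdy·sel')·rdy'   (absorption)
= rdy·rdy'   (absorption)
= 0   (complement)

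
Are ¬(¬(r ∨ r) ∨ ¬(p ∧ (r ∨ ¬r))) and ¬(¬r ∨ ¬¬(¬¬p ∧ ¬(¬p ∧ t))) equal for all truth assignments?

E1: ¬(¬(r ∨ r) ∨ ¬(p ∧ (r ∨ ¬r)))
    = (r ∨ r) ∧ p ∧ (r ∨ ¬r)   [De Morgan]
    = r ∧ p ∧ (r ∨ ¬r)   [idempotence]
    = r ∧ p   [complement / identity]
E2: ¬(¬r ∨ ¬¬(¬¬p ∧ ¬(¬p ∧ t)))
    = ¬(¬r ∨ ¬(¬p ∨ ¬p ∧ t))   [De Morgan]
    = r ∧ (¬p ∨ ¬p ∧ t)   [De Morgan]
    = r ∧ ¬p   [absorption]
These differ: at p=0, r=1, t=1, E1 = 0 but E2 = 1.

No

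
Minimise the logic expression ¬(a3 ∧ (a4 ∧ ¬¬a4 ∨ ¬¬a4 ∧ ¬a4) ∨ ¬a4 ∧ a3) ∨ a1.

¬(a3 ∧ (a4 ∧ ¬¬a4 ∨ ¬¬a4 ∧ ¬a4) ∨ ¬a4 ∧ a3) ∨ a1
= ¬(a3 ∧ ¬¬a4 ∨ ¬a4 ∧ a3) ∨ a1   (distribution)
= ¬(a3 ∧ a4 ∨ ¬a4 ∧ a3) ∨ a1   (double negation)
= ¬a3 ∨ a1   (distribution)

¬a3 ∨ a1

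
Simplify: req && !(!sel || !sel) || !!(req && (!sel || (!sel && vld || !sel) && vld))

req && !(!sel || !sel) || !!(req && (!sel || (!sel && vld || !sel) && vld))
= req && !(!sel || !sel) || !!(req && (!sel || !sel && vld))   (absorption)
= req && !(!sel || !sel) || !!(req && !sel)   (absorption)
= req && sel && sel || !!(req && !sel)   (De Morgan)
= req && sel || !!(req && !sel)   (idempotence)
= req && sel || req && !sel   (double negation)
= req   (distribution)

req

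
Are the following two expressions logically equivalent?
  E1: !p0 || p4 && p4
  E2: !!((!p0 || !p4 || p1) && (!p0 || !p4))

E1: !p0 || p4 && p4
    = !p0 || p4
E2: !!((!p0 || !p4 || p1) && (!p0 || !p4))
    = (!p0 || !p4 || p1) && (!p0 || !p4)
    = !p0 || !p4
These differ: at p0=1, p1=0, p4=0, E1 = 0 but E2 = 1.

No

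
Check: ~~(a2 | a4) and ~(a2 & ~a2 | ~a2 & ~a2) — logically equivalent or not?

E1: ~~(a2 | a4)
    = a2 | a4   (double negation)
E2: ~(a2 & ~a2 | ~a2 & ~a2)
    = ~~a2   (distribution)
    = a2   (double negation)
These differ: at a2=0, a4=1, E1 = 1 but E2 = 0.

No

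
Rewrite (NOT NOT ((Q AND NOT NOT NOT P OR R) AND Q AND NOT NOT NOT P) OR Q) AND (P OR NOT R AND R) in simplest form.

(NOT NOT ((Q AND NOT NOT NOT P OR R) AND Q AND NOT NOT NOT P) OR Q) AND (P OR NOT R AND R)
= (NOT NOT (Q AND NOT NOT NOT P) OR Q) AND (P OR NOT R AND R)   — absorption
= (NOT NOT (Q AND NOT NOT NOT P) OR Q) AND P   — complement / identity
= (Q AND NOT NOT NOT P OR Q) AND P   — double negation
= (Q AND NOT P OR Q) AND P   — double negation
= Q AND P   — absorption

Q AND P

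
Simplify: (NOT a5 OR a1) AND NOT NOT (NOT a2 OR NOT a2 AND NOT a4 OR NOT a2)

(NOT a5 OR a1) AND NOT a2

(NOT a5 OR a1) AND NOT NOT (NOT a2 OR NOT a2 AND NOT a4 OR NOT a2)
= (NOT a5 OR a1) AND (NOT a2 OR NOT a2 AND NOT a4 OR NOT a2)
= (NOT a5 OR a1) AND (NOT a2 OR NOT a2)
= (NOT a5 OR a1) AND NOT a2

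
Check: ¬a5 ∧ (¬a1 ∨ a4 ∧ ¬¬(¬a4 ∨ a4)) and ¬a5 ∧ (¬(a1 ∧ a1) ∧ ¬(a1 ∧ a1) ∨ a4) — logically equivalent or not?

Yes

E1: ¬a5 ∧ (¬a1 ∨ a4 ∧ ¬¬(¬a4 ∨ a4))
    = ¬a5 ∧ (¬a1 ∨ a4 ∧ (¬a4 ∨ a4))   [double negation]
    = ¬a5 ∧ (¬a1 ∨ a4)   [complement / identity]
E2: ¬a5 ∧ (¬(a1 ∧ a1) ∧ ¬(a1 ∧ a1) ∨ a4)
    = ¬a5 ∧ (¬(a1 ∧ a1) ∨ a4)   [idempotence]
    = ¬a5 ∧ (¬a1 ∨ a4)   [idempotence]
Both reduce to ¬a5 ∧ (¬a1 ∨ a4), so they are equivalent.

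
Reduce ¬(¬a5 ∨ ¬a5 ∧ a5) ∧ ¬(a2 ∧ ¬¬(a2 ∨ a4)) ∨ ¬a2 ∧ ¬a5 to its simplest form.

¬a2

¬(¬a5 ∨ ¬a5 ∧ a5) ∧ ¬(a2 ∧ ¬¬(a2 ∨ a4)) ∨ ¬a2 ∧ ¬a5
= ¬(¬a5 ∨ ¬a5 ∧ a5) ∧ ¬(a2 ∧ (a2 ∨ a4)) ∨ ¬a2 ∧ ¬a5   — double negation
= ¬¬a5 ∧ ¬(a2 ∧ (a2 ∨ a4)) ∨ ¬a2 ∧ ¬a5   — complement / identity
= a5 ∧ ¬(a2 ∧ (a2 ∨ a4)) ∨ ¬a2 ∧ ¬a5   — double negation
= a5 ∧ ¬a2 ∨ ¬a2 ∧ ¬a5   — absorption
= ¬a2   — distribution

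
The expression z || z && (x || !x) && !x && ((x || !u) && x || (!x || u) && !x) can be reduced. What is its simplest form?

z

z || z && (x || !x) && !x && ((x || !u) && x || (!x || u) && !x)
= z || z && !x && ((x || !u) && x || (!x || u) && !x)   [complement / identity]
= z || z && !x && ((x || !u) && x || !x)   [absorption]
= z || z && !x && (x || !x)   [absorption]
= z || z && !x   [complement / identity]
= z   [absorption]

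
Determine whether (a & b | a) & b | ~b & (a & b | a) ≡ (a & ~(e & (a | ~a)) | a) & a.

Yes

E1: (a & b | a) & b | ~b & (a & b | a)
    = a & b | a
    = a
E2: (a & ~(e & (a | ~a)) | a) & a
    = (a & ~e | a) & a
    = a & a
    = a
Both reduce to a, so they are equivalent.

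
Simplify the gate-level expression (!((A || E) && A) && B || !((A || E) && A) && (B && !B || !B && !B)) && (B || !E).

(!((A || E) && A) && B || !((A || E) && A) && (B && !B || !B && !B)) && (B || !E)
= (!((A || E) && A) && B || !((A || E) && A) && !B) && (B || !E)   (distribution)
= !((A || E) && A) && (B || !E)   (distribution)
= !A && (B || !E)   (absorption)

!A && (B || !E)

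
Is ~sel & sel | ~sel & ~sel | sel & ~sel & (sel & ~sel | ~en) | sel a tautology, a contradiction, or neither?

~sel & sel | ~sel & ~sel | sel & ~sel & (sel & ~sel | ~en) | sel
= ~sel & ~sel | sel & ~sel & (sel & ~sel | ~en) | sel   [complement / identity]
= ~sel & ~sel | sel & ~sel | sel   [absorption]
= ~sel | sel   [distribution]
= 1   [complement]

tautology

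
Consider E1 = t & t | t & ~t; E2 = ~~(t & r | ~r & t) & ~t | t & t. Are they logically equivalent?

Yes

E1: t & t | t & ~t
    = t   [distribution]
E2: ~~(t & r | ~r & t) & ~t | t & t
    = ~~t & ~t | t & t   [distribution]
    = t & ~t | t & t   [double negation]
    = t & t   [complement / identity]
    = t   [idempotence]
Both reduce to t, so they are equivalent.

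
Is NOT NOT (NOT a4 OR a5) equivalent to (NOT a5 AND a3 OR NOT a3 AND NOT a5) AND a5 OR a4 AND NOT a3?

No

E1: NOT NOT (NOT a4 OR a5)
    = NOT a4 OR a5   [double negation]
E2: (NOT a5 AND a3 OR NOT a3 AND NOT a5) AND a5 OR a4 AND NOT a3
    = NOT a5 AND a5 OR a4 AND NOT a3   [distribution]
    = a4 AND NOT a3   [complement / identity]
These differ: at a3=0, a4=0, a5=1, E1 = 1 but E2 = 0.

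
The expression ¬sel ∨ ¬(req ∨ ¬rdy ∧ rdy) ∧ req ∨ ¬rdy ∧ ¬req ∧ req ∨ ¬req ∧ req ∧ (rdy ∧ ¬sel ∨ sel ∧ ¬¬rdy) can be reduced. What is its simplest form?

¬sel ∨ ¬(req ∨ ¬rdy ∧ rdy) ∧ req ∨ ¬rdy ∧ ¬req ∧ req ∨ ¬req ∧ req ∧ (rdy ∧ ¬sel ∨ sel ∧ ¬¬rdy)
= ¬sel ∨ ¬(req ∨ ¬rdy ∧ rdy) ∧ req ∨ ¬rdy ∧ ¬req ∧ req ∨ ¬req ∧ req ∧ (rdy ∧ ¬sel ∨ sel ∧ rdy)   (double negation)
= ¬sel ∨ ¬(req ∨ ¬rdy ∧ rdy) ∧ req ∨ ¬rdy ∧ ¬req ∧ req ∨ ¬req ∧ req ∧ rdy   (distribution)
= ¬sel ∨ ¬(req ∨ ¬rdy ∧ rdy) ∧ req ∨ ¬req ∧ req   (distribution)
= ¬sel ∨ ¬req ∧ req ∨ ¬req ∧ req   (complement / identity)
= ¬sel ∨ ¬req ∧ req   (complement / identity)
= ¬sel   (complement / identity)

¬sel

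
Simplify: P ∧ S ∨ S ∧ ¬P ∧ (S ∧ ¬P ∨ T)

P ∧ S ∨ S ∧ ¬P ∧ (S ∧ ¬P ∨ T)
= P ∧ S ∨ S ∧ ¬P
= S

S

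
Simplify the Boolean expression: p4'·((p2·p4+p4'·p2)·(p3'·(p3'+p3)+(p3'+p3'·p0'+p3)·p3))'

p4'·((p2·p4+p4'·p2)·(p3'·(p3'+p3)+(p3'+p3'·p0'+p3)·p3))'
= p4'·((p2·p4+p4'·p2)·(p3'·(p3'+p3)+(p3'+p3)·p3))'   — absorption
= p4'·((p2·p4+p4'·p2)·(p3'+p3))'   — distribution
= p4'·(p2·(p3'+p3))'   — distribution
= p4'·p2'   — complement / identity

p4'·p2'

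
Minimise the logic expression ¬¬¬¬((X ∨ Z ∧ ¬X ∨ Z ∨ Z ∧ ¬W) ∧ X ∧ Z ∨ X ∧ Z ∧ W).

¬¬¬¬((X ∨ Z ∧ ¬X ∨ Z ∨ Z ∧ ¬W) ∧ X ∧ Z ∨ X ∧ Z ∧ W)
= ¬¬¬¬((X ∨ Z ∨ Z ∧ ¬W) ∧ X ∧ Z ∨ X ∧ Z ∧ W)   — absorption
= ¬¬((X ∨ Z ∨ Z ∧ ¬W) ∧ X ∧ Z ∨ X ∧ Z ∧ W)   — double negation
= ¬¬((X ∨ Z) ∧ X ∧ Z ∨ X ∧ Z ∧ W)   — absorption
= ¬¬(X ∧ Z ∨ X ∧ Z ∧ W)   — absorption
= ¬¬(X ∧ Z)   — absorption
= X ∧ Z   — double negation

X ∧ Z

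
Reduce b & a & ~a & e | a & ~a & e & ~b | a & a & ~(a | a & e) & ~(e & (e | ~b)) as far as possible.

b & a & ~a & e | a & ~a & e & ~b | a & a & ~(a | a & e) & ~(e & (e | ~b))
= b & a & ~a & e | a & ~a & e & ~b | a & ~(a | a & e) & ~(e & (e | ~b))   [idempotence]
= b & a & ~a & e | a & ~a & e & ~b | a & ~(a | a & e) & ~e   [absorption]
= a & ~a & e | a & ~(a | a & e) & ~e   [distribution]
= a & ~a & e | a & ~a & ~e   [absorption]
= a & ~a   [distribution]
= 0   [complement]

0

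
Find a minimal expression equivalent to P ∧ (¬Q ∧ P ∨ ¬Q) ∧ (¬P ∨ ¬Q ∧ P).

P ∧ (¬Q ∧ P ∨ ¬Q) ∧ (¬P ∨ ¬Q ∧ P)
= P ∧ (¬Q ∧ ¬P ∨ ¬Q ∧ P)   [distribution]
= P ∧ ¬Q   [distribution]

P ∧ ¬Q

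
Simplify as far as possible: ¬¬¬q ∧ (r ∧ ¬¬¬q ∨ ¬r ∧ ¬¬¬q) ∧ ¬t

¬q ∧ ¬t

¬¬¬q ∧ (r ∧ ¬¬¬q ∨ ¬r ∧ ¬¬¬q) ∧ ¬t
= ¬¬¬q ∧ ¬¬¬q ∧ ¬t   — distribution
= ¬¬¬q ∧ ¬q ∧ ¬t   — double negation
= ¬q ∧ ¬q ∧ ¬t   — double negation
= ¬q ∧ ¬t   — idempotence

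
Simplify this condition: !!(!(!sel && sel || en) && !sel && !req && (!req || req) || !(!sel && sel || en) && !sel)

!en && !sel

!!(!(!sel && sel || en) && !sel && !req && (!req || req) || !(!sel && sel || en) && !sel)
= !!(!(!sel && sel || en) && !sel && !req || !(!sel && sel || en) && !sel)   (complement / identity)
= !!(!(!sel && sel || en) && !sel)   (absorption)
= !!(!en && !sel)   (complement / identity)
= !en && !sel   (double negation)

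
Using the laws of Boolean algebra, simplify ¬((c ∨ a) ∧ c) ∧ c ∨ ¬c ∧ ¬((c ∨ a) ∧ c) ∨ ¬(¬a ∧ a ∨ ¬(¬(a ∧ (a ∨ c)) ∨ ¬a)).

¬((c ∨ a) ∧ c) ∧ c ∨ ¬c ∧ ¬((c ∨ a) ∧ c) ∨ ¬(¬a ∧ a ∨ ¬(¬(a ∧ (a ∨ c)) ∨ ¬a))
= ¬((c ∨ a) ∧ c) ∨ ¬(¬a ∧ a ∨ ¬(¬(a ∧ (a ∨ c)) ∨ ¬a))
= ¬((c ∨ a) ∧ c) ∨ ¬(¬a ∧ a ∨ a ∧ (a ∨ c) ∧ a)
= ¬((c ∨ a) ∧ c) ∨ ¬(¬a ∧ a ∨ a ∧ a)
= ¬c ∨ ¬(¬a ∧ a ∨ a ∧ a)
= ¬c ∨ ¬a

¬c ∨ ¬a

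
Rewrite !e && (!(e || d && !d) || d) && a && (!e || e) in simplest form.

!e && (!(e || d && !d) || d) && a && (!e || e)
= !e && (!e || d) && a && (!e || e)   [complement / identity]
= !e && (!e || d) && a   [complement / identity]
= !e && a   [absorption]

!e && a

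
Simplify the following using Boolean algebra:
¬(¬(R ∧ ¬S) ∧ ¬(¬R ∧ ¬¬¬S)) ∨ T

¬(¬(R ∧ ¬S) ∧ ¬(¬R ∧ ¬¬¬S)) ∨ T
= ¬(¬(R ∧ ¬S) ∧ ¬(¬R ∧ ¬S)) ∨ T   — double negation
= R ∧ ¬S ∨ ¬R ∧ ¬S ∨ T   — De Morgan
= ¬S ∨ T   — distribution

¬S ∨ T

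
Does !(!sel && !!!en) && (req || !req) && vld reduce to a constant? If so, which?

!(!sel && !!!en) && (req || !req) && vld
= !(!sel && !!!en) && vld   [complement / identity]
= (sel || !!en) && vld   [De Morgan]
= (sel || en) && vld   [double negation]
This depends on en, sel, vld, so it is not a constant.

no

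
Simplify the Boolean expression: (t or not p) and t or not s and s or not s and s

(t or not p) and t or not s and s or not s and s
= (t or not p) and t or not s and s
= (t or not p) and t
= t

t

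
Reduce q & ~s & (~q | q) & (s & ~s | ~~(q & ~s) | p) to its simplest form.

q & ~s

q & ~s & (~q | q) & (s & ~s | ~~(q & ~s) | p)
= q & ~s & (~q | q) & (s & ~s | q & ~s | p)   (double negation)
= q & ~s & (s & ~s | q & ~s | p)   (complement / identity)
= q & ~s & (q & ~s | p)   (complement / identity)
= q & ~s   (absorption)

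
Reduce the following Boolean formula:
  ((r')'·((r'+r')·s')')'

((r')'·((r'+r')·s')')'
= ((r')'·(r'·s')')'   — idempotence
= r'+r'·s'   — De Morgan
= r'   — absorption

r'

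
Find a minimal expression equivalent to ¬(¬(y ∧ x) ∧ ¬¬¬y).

y

¬(¬(y ∧ x) ∧ ¬¬¬y)
= ¬(¬(y ∧ x) ∧ ¬y)   (double negation)
= y ∧ x ∨ y   (De Morgan)
= y   (absorption)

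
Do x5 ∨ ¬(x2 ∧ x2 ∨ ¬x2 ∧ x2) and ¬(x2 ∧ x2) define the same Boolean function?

No

E1: x5 ∨ ¬(x2 ∧ x2 ∨ ¬x2 ∧ x2)
    = x5 ∨ ¬x2   [distribution]
E2: ¬(x2 ∧ x2)
    = ¬x2   [idempotence]
These differ: at x2=1, x5=1, E1 = 1 but E2 = 0.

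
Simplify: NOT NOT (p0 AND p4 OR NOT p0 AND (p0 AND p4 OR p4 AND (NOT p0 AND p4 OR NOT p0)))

p4

NOT NOT (p0 AND p4 OR NOT p0 AND (p0 AND p4 OR p4 AND (NOT p0 AND p4 OR NOT p0)))
= NOT NOT (p0 AND p4 OR NOT p0 AND (p0 AND p4 OR p4 AND NOT p0))   — absorption
= NOT NOT (p0 AND p4 OR NOT p0 AND p4)   — distribution
= NOT NOT p4   — distribution
= p4   — double negation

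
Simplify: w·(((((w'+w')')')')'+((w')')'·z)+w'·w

w·(((((w'+w')')')')'+((w')')'·z)+w'·w
= w·(((((w')')')')'+((w')')'·z)+w'·w   [idempotence]
= w·(((((w')')')')'+((w')')'·z)   [complement / identity]
= w·(((w')')'+((w')')'·z)   [double negation]
= w·((w')')'   [absorption]
= w·w'   [double negation]
= 0   [complement]

0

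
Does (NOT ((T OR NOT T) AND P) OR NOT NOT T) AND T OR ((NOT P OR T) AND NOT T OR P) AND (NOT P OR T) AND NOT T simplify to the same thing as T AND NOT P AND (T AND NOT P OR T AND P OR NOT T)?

No

E1: (NOT ((T OR NOT T) AND P) OR NOT NOT T) AND T OR ((NOT P OR T) AND NOT T OR P) AND (NOT P OR T) AND NOT T
    = (NOT ((T OR NOT T) AND P) OR T) AND T OR ((NOT P OR T) AND NOT T OR P) AND (NOT P OR T) AND NOT T   (double negation)
    = (NOT ((T OR NOT T) AND P) OR T) AND T OR (NOT P OR T) AND NOT T   (absorption)
    = (NOT P OR T) AND T OR (NOT P OR T) AND NOT T   (complement / identity)
    = NOT P OR T   (distribution)
E2: T AND NOT P AND (T AND NOT P OR T AND P OR NOT T)
    = T AND NOT P AND (T OR NOT T)   (distribution)
    = T AND NOT P   (complement / identity)
These differ: at P=0, T=0, E1 = 1 but E2 = 0.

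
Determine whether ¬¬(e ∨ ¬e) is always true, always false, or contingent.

¬¬(e ∨ ¬e)
= e ∨ ¬e   [double negation]
= True   [complement]

always true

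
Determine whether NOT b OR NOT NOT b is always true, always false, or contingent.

NOT b OR NOT NOT b
= NOT b OR b   (double negation)
= TRUE   (complement)

always true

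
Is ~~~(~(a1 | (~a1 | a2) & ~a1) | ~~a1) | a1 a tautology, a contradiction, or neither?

tautology

~~~(~(a1 | (~a1 | a2) & ~a1) | ~~a1) | a1
= ~~((a1 | (~a1 | a2) & ~a1) & ~a1) | a1   (De Morgan)
= ~~((a1 | ~a1) & ~a1) | a1   (absorption)
= ~~~a1 | a1   (complement / identity)
= ~a1 | a1   (double negation)
= 1   (complement)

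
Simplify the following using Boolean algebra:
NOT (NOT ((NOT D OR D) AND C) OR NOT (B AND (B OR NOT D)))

C AND B

NOT (NOT ((NOT D OR D) AND C) OR NOT (B AND (B OR NOT D)))
= NOT (NOT C OR NOT (B AND (B OR NOT D)))   — complement / identity
= NOT (NOT C OR NOT B)   — absorption
= C AND B   — De Morgan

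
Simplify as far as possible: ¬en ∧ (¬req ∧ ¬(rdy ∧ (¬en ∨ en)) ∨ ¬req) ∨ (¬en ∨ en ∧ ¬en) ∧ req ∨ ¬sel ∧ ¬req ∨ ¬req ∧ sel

¬en ∨ ¬req

¬en ∧ (¬req ∧ ¬(rdy ∧ (¬en ∨ en)) ∨ ¬req) ∨ (¬en ∨ en ∧ ¬en) ∧ req ∨ ¬sel ∧ ¬req ∨ ¬req ∧ sel
= ¬en ∧ (¬req ∧ ¬(rdy ∧ (¬en ∨ en)) ∨ ¬req) ∨ (¬en ∨ en ∧ ¬en) ∧ req ∨ ¬req
= ¬en ∧ (¬req ∧ ¬rdy ∨ ¬req) ∨ (¬en ∨ en ∧ ¬en) ∧ req ∨ ¬req
= ¬en ∧ ¬req ∨ (¬en ∨ en ∧ ¬en) ∧ req ∨ ¬req
= ¬en ∧ ¬req ∨ ¬en ∧ req ∨ ¬req
= ¬en ∨ ¬req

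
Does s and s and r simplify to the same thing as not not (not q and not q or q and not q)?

No

E1: s and s and r
    = s and r   (idempotence)
E2: not not (not q and not q or q and not q)
    = not not not q   (distribution)
    = not q   (double negation)
These differ: at q=0, r=0, s=0, E1 = 0 but E2 = 1.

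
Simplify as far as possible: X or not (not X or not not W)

X

X or not (not X or not not W)
= X or X and not W   — De Morgan
= X   — absorption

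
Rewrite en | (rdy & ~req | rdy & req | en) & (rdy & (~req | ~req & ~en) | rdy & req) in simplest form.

en | rdy

en | (rdy & ~req | rdy & req | en) & (rdy & (~req | ~req & ~en) | rdy & req)
= en | (rdy & ~req | rdy & req | en) & (rdy & ~req | rdy & req)
= en | rdy & ~req | rdy & req
= en | rdy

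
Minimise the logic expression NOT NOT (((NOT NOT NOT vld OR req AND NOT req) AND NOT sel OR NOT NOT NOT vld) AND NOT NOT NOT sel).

NOT vld AND NOT sel

NOT NOT (((NOT NOT NOT vld OR req AND NOT req) AND NOT sel OR NOT NOT NOT vld) AND NOT NOT NOT sel)
= NOT NOT ((NOT NOT NOT vld AND NOT sel OR NOT NOT NOT vld) AND NOT NOT NOT sel)   (complement / identity)
= NOT NOT (NOT NOT NOT vld AND NOT NOT NOT sel)   (absorption)
= NOT (NOT NOT vld OR NOT NOT sel)   (De Morgan)
= NOT vld AND NOT sel   (De Morgan)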